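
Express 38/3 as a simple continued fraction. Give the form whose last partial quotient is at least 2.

38 = 12×3 + 2
3 = 1×2 + 1
2 = 2×1 + 0  (stop)
So 38/3 = [12; 1, 2].

[12; 1, 2]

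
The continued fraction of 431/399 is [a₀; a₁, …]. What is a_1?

431 = 1·399 + 32   →  a_0 = 1
399 = 12·32 + 15   →  a_1 = 12

12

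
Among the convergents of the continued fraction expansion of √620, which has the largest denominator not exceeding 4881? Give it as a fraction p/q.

√620 = [24; 1, 8, 1, 48, …] (period length 4).
Convergents:
  p_0/q_0 = 24/1
  p_1/q_1 = 25/1
  p_2/q_2 = 224/9
  p_3/q_3 = 249/10
  p_4/q_4 = 12176/489
  p_5/q_5 = 12425/499
  p_6/q_6 = 111576/4481
  p_7/q_7 = 124001/4980
q_6 = 4481 ≤ 4881 < 4980 = q_7, so the answer is 111576/4481.

111576/4481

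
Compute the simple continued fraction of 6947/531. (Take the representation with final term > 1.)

[13; 12, 14, 1, 2]

6947 = 13×531 + 44
531 = 12×44 + 3
44 = 14×3 + 2
3 = 1×2 + 1
2 = 2×1 + 0  (stop)
So 6947/531 = [13; 12, 14, 1, 2].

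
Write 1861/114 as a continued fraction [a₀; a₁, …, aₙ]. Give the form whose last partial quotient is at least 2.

[16; 3, 12, 3]

1861 = 16×114 + 37
114 = 3×37 + 3
37 = 12×3 + 1
3 = 3×1 + 0  (stop)
So 1861/114 = [16; 3, 12, 3].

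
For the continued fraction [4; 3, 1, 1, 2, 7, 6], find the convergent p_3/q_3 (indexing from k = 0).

Using pₖ = aₖpₖ₋₁ + pₖ₋₂, qₖ = aₖqₖ₋₁ + qₖ₋₂ (with p₋₁=1, p₋₂=0, q₋₁=0, q₋₂=1):
  k=0: a=4, p=4, q=1
  k=1: a=3, p=13, q=3
  k=2: a=1, p=17, q=4
  k=3: a=1, p=30, q=7

30/7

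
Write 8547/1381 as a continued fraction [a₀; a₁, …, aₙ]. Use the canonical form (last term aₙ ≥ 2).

[6; 5, 3, 2, 3, 3, 3]

8547 = 6×1381 + 261
1381 = 5×261 + 76
261 = 3×76 + 33
76 = 2×33 + 10
33 = 3×10 + 3
10 = 3×3 + 1
3 = 3×1 + 0  (stop)
So 8547/1381 = [6; 5, 3, 2, 3, 3, 3].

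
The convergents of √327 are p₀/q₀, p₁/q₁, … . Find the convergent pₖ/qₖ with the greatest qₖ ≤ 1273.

7830/433

√327 = [18; 12, 36, …] (period length 2).
Convergents:
  p_0/q_0 = 18/1
  p_1/q_1 = 217/12
  p_2/q_2 = 7830/433
  p_3/q_3 = 94177/5208
q_2 = 433 ≤ 1273 < 5208 = q_3, so the answer is 7830/433.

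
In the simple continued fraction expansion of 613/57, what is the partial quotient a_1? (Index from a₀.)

613 = 10·57 + 43   →  a_0 = 10
57 = 1·43 + 14   →  a_1 = 1

1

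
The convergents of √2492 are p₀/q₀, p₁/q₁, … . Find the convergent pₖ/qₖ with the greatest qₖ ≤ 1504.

62350/1249

√2492 = [49; 1, 11, 2, 24, 2, 11, 1, 98, …] (period length 8).
Convergents:
  p_0/q_0 = 49/1
  p_1/q_1 = 50/1
  p_2/q_2 = 599/12
  p_3/q_3 = 1248/25
  p_4/q_4 = 30551/612
  p_5/q_5 = 62350/1249
  p_6/q_6 = 716401/14351
q_5 = 1249 ≤ 1504 < 14351 = q_6, so the answer is 62350/1249.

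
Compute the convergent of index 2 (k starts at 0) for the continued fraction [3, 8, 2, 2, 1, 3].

53/17

Using pₖ = aₖpₖ₋₁ + pₖ₋₂, qₖ = aₖqₖ₋₁ + qₖ₋₂ (with p₋₁=1, p₋₂=0, q₋₁=0, q₋₂=1):
  k=0: a=3, p=3, q=1
  k=1: a=8, p=25, q=8
  k=2: a=2, p=53, q=17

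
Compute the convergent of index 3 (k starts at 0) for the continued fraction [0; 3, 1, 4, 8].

Using pₖ = aₖpₖ₋₁ + pₖ₋₂, qₖ = aₖqₖ₋₁ + qₖ₋₂ (with p₋₁=1, p₋₂=0, q₋₁=0, q₋₂=1):
  k=0: a=0, p=0, q=1
  k=1: a=3, p=1, q=3
  k=2: a=1, p=1, q=4
  k=3: a=4, p=5, q=19

5/19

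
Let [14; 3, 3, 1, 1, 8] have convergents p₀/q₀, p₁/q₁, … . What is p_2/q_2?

Using pₖ = aₖpₖ₋₁ + pₖ₋₂, qₖ = aₖqₖ₋₁ + qₖ₋₂ (with p₋₁=1, p₋₂=0, q₋₁=0, q₋₂=1):
  k=0: a=14, p=14, q=1
  k=1: a=3, p=43, q=3
  k=2: a=3, p=143, q=10

143/10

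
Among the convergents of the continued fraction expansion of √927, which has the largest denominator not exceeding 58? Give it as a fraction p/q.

√927 = [30; 2, 4, 5, 3, 5, 4, 2, 60, …] (period length 8).
Convergents:
  p_0/q_0 = 30/1
  p_1/q_1 = 61/2
  p_2/q_2 = 274/9
  p_3/q_3 = 1431/47
  p_4/q_4 = 4567/150
q_3 = 47 ≤ 58 < 150 = q_4, so the answer is 1431/47.

1431/47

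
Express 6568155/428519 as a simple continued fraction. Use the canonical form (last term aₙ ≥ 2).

6568155 = 15×428519 + 140370
428519 = 3×140370 + 7409
140370 = 18×7409 + 7008
7409 = 1×7008 + 401
7008 = 17×401 + 191
401 = 2×191 + 19
191 = 10×19 + 1
19 = 19×1 + 0  (stop)
So 6568155/428519 = [15; 3, 18, 1, 17, 2, 10, 19].

[15; 3, 18, 1, 17, 2, 10, 19]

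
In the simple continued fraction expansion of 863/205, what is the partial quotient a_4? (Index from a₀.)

3

863 = 4·205 + 43   →  a_0 = 4
205 = 4·43 + 33   →  a_1 = 4
43 = 1·33 + 10   →  a_2 = 1
33 = 3·10 + 3   →  a_3 = 3
10 = 3·3 + 1   →  a_4 = 3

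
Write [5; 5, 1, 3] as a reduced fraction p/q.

119/23

Fold from the inside: start with 3/1.
  1 + 1/3 = 4/3
  5 + 3/4 = 23/4
  5 + 4/23 = 119/23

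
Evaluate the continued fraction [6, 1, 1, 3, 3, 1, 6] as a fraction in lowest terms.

Using pₖ = aₖpₖ₋₁ + pₖ₋₂ and qₖ = aₖqₖ₋₁ + qₖ₋₂:
  k=0: a=6, p=6, q=1
  k=1: a=1, p=7, q=1
  k=2: a=1, p=13, q=2
  k=3: a=3, p=46, q=7
  k=4: a=3, p=151, q=23
  k=5: a=1, p=197, q=30
  k=6: a=6, p=1333, q=203

1333/203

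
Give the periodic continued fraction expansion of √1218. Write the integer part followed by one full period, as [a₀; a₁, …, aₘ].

[34; 1, 8, 1, 68]

a₀ = ⌊√1218⌋ = 34.
With m₀=0, d₀=1 and mₖ₊₁ = dₖaₖ − mₖ, dₖ₊₁ = (n − mₖ₊₁²)/dₖ, aₖ₊₁ = ⌊(a₀+mₖ₊₁)/dₖ₊₁⌋:
  k=1: m=34, d=62, a=1
  k=2: m=28, d=7, a=8
  k=3: m=28, d=62, a=1
  k=4: m=34, d=1, a=68
d=1 and a=2a₀=68 at k=4, so the next step gives (m, d) = (34, 62) again — its k=1 value — and the period has length 4.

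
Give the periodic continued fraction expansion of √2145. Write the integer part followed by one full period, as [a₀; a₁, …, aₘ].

[46; 3, 5, 2, 5, 3, 92]

a₀ = ⌊√2145⌋ = 46.
With m₀=0, d₀=1 and mₖ₊₁ = dₖaₖ − mₖ, dₖ₊₁ = (n − mₖ₊₁²)/dₖ, aₖ₊₁ = ⌊(a₀+mₖ₊₁)/dₖ₊₁⌋:
  k=1: m=46, d=29, a=3
  k=2: m=41, d=16, a=5
  k=3: m=39, d=39, a=2
  k=4: m=39, d=16, a=5
  k=5: m=41, d=29, a=3
  k=6: m=46, d=1, a=92
d=1 and a=2a₀=92 at k=6, so the next step gives (m, d) = (46, 29) again — its k=1 value — and the period has length 6.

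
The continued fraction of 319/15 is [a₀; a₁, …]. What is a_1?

319 = 21·15 + 4   →  a_0 = 21
15 = 3·4 + 3   →  a_1 = 3

3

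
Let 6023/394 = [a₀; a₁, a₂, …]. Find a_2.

2

6023 = 15·394 + 113   →  a_0 = 15
394 = 3·113 + 55   →  a_1 = 3
113 = 2·55 + 3   →  a_2 = 2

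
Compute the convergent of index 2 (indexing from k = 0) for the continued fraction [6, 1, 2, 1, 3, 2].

20/3

Using pₖ = aₖpₖ₋₁ + pₖ₋₂, qₖ = aₖqₖ₋₁ + qₖ₋₂ (with p₋₁=1, p₋₂=0, q₋₁=0, q₋₂=1):
  k=0: a=6, p=6, q=1
  k=1: a=1, p=7, q=1
  k=2: a=2, p=20, q=3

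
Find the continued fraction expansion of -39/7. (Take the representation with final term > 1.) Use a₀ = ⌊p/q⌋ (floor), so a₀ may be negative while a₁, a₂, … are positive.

[-6; 2, 3]

-39 = -6×7 + 3
7 = 2×3 + 1
3 = 3×1 + 0  (stop)
So -39/7 = [-6; 2, 3].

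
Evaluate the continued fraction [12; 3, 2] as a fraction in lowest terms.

86/7

Fold from the inside: start with 2/1.
  3 + 1/2 = 7/2
  12 + 2/7 = 86/7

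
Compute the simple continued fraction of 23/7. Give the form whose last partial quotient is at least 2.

23 = 3×7 + 2
7 = 3×2 + 1
2 = 2×1 + 0  (stop)
So 23/7 = [3; 3, 2].

[3; 3, 2]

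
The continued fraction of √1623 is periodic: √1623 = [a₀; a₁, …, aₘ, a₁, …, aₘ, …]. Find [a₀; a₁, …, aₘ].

[40; 3, 2, 26, 2, 3, 80]

a₀ = ⌊√1623⌋ = 40.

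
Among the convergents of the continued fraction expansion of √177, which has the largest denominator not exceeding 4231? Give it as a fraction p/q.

√177 = [13; 3, 3, 2, 8, 2, 3, 3, 26, …] (period length 8).
Convergents:
  p_0/q_0 = 13/1
  p_1/q_1 = 40/3
  p_2/q_2 = 133/10
  p_3/q_3 = 306/23
  p_4/q_4 = 2581/194
  p_5/q_5 = 5468/411
  p_6/q_6 = 18985/1427
  p_7/q_7 = 62423/4692
q_6 = 1427 ≤ 4231 < 4692 = q_7, so the answer is 18985/1427.

18985/1427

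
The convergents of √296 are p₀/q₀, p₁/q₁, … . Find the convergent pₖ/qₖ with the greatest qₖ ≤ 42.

√296 = [17; 4, 1, 7, 1, 4, 34, …] (period length 6).
Convergents:
  p_0/q_0 = 17/1
  p_1/q_1 = 69/4
  p_2/q_2 = 86/5
  p_3/q_3 = 671/39
  p_4/q_4 = 757/44
q_3 = 39 ≤ 42 < 44 = q_4, so the answer is 671/39.

671/39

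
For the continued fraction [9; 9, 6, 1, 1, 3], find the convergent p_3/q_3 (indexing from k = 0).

583/64

Using pₖ = aₖpₖ₋₁ + pₖ₋₂, qₖ = aₖqₖ₋₁ + qₖ₋₂ (with p₋₁=1, p₋₂=0, q₋₁=0, q₋₂=1):
  k=0: a=9, p=9, q=1
  k=1: a=9, p=82, q=9
  k=2: a=6, p=501, q=55
  k=3: a=1, p=583, q=64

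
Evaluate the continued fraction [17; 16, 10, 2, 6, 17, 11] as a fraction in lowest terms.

Using pₖ = aₖpₖ₋₁ + pₖ₋₂ and qₖ = aₖqₖ₋₁ + qₖ₋₂:
  k=0: a=17, p=17, q=1
  k=1: a=16, p=273, q=16
  k=2: a=10, p=2747, q=161
  k=3: a=2, p=5767, q=338
  k=4: a=6, p=37349, q=2189
  k=5: a=17, p=640700, q=37551
  k=6: a=11, p=7085049, q=415250

7085049/415250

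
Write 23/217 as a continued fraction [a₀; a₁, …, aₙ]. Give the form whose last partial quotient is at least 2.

23 = 0*217 + 23
217 = 9*23 + 10
23 = 2*10 + 3
10 = 3*3 + 1
3 = 3*1 + 0  (stop)
So 23/217 = [0; 9, 2, 3, 3].

[0; 9, 2, 3, 3]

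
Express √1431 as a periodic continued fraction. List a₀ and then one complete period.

[37; 1, 4, 1, 4, 1, 74]

a₀ = ⌊√1431⌋ = 37.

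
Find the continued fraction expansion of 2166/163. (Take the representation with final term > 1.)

[13; 3, 2, 7, 3]

2166 = 13×163 + 47
163 = 3×47 + 22
47 = 2×22 + 3
22 = 7×3 + 1
3 = 3×1 + 0  (stop)
So 2166/163 = [13; 3, 2, 7, 3].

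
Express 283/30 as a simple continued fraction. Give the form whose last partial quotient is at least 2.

[9; 2, 3, 4]

283 = 9×30 + 13
30 = 2×13 + 4
13 = 3×4 + 1
4 = 4×1 + 0  (stop)
So 283/30 = [9; 2, 3, 4].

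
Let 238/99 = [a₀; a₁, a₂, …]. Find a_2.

238 = 2·99 + 40   →  a_0 = 2
99 = 2·40 + 19   →  a_1 = 2
40 = 2·19 + 2   →  a_2 = 2

2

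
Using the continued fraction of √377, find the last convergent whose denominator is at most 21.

√377 = [19; 2, 2, 2, 38, …] (period length 4).
Convergents:
  p_0/q_0 = 19/1
  p_1/q_1 = 39/2
  p_2/q_2 = 97/5
  p_3/q_3 = 233/12
  p_4/q_4 = 8951/461
q_3 = 12 ≤ 21 < 461 = q_4, so the answer is 233/12.

233/12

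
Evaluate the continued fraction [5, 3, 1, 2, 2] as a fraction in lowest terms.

Using pₖ = aₖpₖ₋₁ + pₖ₋₂ and qₖ = aₖqₖ₋₁ + qₖ₋₂:
  k=0: a=5, p=5, q=1
  k=1: a=3, p=16, q=3
  k=2: a=1, p=21, q=4
  k=3: a=2, p=58, q=11
  k=4: a=2, p=137, q=26

137/26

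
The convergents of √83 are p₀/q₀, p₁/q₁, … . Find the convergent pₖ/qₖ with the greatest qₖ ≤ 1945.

√83 = [9; 9, 18, …] (period length 2).
Convergents:
  p_0/q_0 = 9/1
  p_1/q_1 = 82/9
  p_2/q_2 = 1485/163
  p_3/q_3 = 13447/1476
  p_4/q_4 = 243531/26731
q_3 = 1476 ≤ 1945 < 26731 = q_4, so the answer is 13447/1476.

13447/1476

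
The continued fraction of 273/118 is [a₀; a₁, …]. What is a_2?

273 = 2·118 + 37   →  a_0 = 2
118 = 3·37 + 7   →  a_1 = 3
37 = 5·7 + 2   →  a_2 = 5

5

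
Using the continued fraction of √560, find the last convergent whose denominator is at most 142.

√560 = [23; 1, 1, 1, 46, …] (period length 4).
Convergents:
  p_0/q_0 = 23/1
  p_1/q_1 = 24/1
  p_2/q_2 = 47/2
  p_3/q_3 = 71/3
  p_4/q_4 = 3313/140
  p_5/q_5 = 3384/143
q_4 = 140 ≤ 142 < 143 = q_5, so the answer is 3313/140.

3313/140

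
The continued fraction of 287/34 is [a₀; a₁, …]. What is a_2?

287 = 8·34 + 15   →  a_0 = 8
34 = 2·15 + 4   →  a_1 = 2
15 = 3·4 + 3   →  a_2 = 3

3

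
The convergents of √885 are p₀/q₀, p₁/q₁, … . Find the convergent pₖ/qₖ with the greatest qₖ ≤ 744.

√885 = [29; 1, 2, 1, 58, …] (period length 4).
Convergents:
  p_0/q_0 = 29/1
  p_1/q_1 = 30/1
  p_2/q_2 = 89/3
  p_3/q_3 = 119/4
  p_4/q_4 = 6991/235
  p_5/q_5 = 7110/239
  p_6/q_6 = 21211/713
  p_7/q_7 = 28321/952
q_6 = 713 ≤ 744 < 952 = q_7, so the answer is 21211/713.

21211/713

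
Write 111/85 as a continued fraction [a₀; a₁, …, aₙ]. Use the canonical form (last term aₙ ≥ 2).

111 = 1·85 + 26
85 = 3·26 + 7
26 = 3·7 + 5
7 = 1·5 + 2
5 = 2·2 + 1
2 = 2·1 + 0  (stop)
So 111/85 = [1; 3, 3, 1, 2, 2].

[1; 3, 3, 1, 2, 2]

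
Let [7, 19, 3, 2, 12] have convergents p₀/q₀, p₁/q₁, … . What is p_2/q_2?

409/58

Using pₖ = aₖpₖ₋₁ + pₖ₋₂, qₖ = aₖqₖ₋₁ + qₖ₋₂ (with p₋₁=1, p₋₂=0, q₋₁=0, q₋₂=1):
  k=0: a=7, p=7, q=1
  k=1: a=19, p=134, q=19
  k=2: a=3, p=409, q=58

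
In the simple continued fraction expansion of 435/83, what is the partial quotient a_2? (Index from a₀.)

435 = 5·83 + 20   →  a_0 = 5
83 = 4·20 + 3   →  a_1 = 4
20 = 6·3 + 2   →  a_2 = 6

6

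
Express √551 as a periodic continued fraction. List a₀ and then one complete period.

a₀ = ⌊√551⌋ = 23.
With m₀=0, d₀=1 and mₖ₊₁ = dₖaₖ − mₖ, dₖ₊₁ = (n − mₖ₊₁²)/dₖ, aₖ₊₁ = ⌊(a₀+mₖ₊₁)/dₖ₊₁⌋:
  k=1: m=23, d=22, a=2
  k=2: m=21, d=5, a=8
  k=3: m=19, d=38, a=1
  k=4: m=19, d=5, a=8
  k=5: m=21, d=22, a=2
  k=6: m=23, d=1, a=46
d=1 and a=2a₀=46 at k=6, so the next step gives (m, d) = (23, 22) again — its k=1 value — and the period has length 6.

[23; 2, 8, 1, 8, 2, 46]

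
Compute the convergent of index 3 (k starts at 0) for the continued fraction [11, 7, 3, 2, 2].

Using pₖ = aₖpₖ₋₁ + pₖ₋₂, qₖ = aₖqₖ₋₁ + qₖ₋₂ (with p₋₁=1, p₋₂=0, q₋₁=0, q₋₂=1):
  k=0: a=11, p=11, q=1
  k=1: a=7, p=78, q=7
  k=2: a=3, p=245, q=22
  k=3: a=2, p=568, q=51

568/51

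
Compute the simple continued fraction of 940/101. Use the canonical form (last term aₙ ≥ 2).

[9; 3, 3, 1, 7]

940 = 9·101 + 31
101 = 3·31 + 8
31 = 3·8 + 7
8 = 1·7 + 1
7 = 7·1 + 0  (stop)
So 940/101 = [9; 3, 3, 1, 7].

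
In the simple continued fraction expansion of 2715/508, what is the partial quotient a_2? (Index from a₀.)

1

2715 = 5·508 + 175   →  a_0 = 5
508 = 2·175 + 158   →  a_1 = 2
175 = 1·158 + 17   →  a_2 = 1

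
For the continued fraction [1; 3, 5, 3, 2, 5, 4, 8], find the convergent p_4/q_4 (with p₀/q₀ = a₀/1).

155/118

Using pₖ = aₖpₖ₋₁ + pₖ₋₂, qₖ = aₖqₖ₋₁ + qₖ₋₂ (with p₋₁=1, p₋₂=0, q₋₁=0, q₋₂=1):
  k=0: a=1, p=1, q=1
  k=1: a=3, p=4, q=3
  k=2: a=5, p=21, q=16
  k=3: a=3, p=67, q=51
  k=4: a=2, p=155, q=118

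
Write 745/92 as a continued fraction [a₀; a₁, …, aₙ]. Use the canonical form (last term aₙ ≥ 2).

745 = 8*92 + 9
92 = 10*9 + 2
9 = 4*2 + 1
2 = 2*1 + 0  (stop)
So 745/92 = [8; 10, 4, 2].

[8; 10, 4, 2]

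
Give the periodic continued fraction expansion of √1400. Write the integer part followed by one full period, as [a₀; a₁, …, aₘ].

[37; 2, 2, 2, 74]

a₀ = ⌊√1400⌋ = 37.
With m₀=0, d₀=1 and mₖ₊₁ = dₖaₖ − mₖ, dₖ₊₁ = (n − mₖ₊₁²)/dₖ, aₖ₊₁ = ⌊(a₀+mₖ₊₁)/dₖ₊₁⌋:
  k=1: m=37, d=31, a=2
  k=2: m=25, d=25, a=2
  k=3: m=25, d=31, a=2
  k=4: m=37, d=1, a=74
d=1 and a=2a₀=74 at k=4, so the next step gives (m, d) = (37, 31) again — its k=1 value — and the period has length 4.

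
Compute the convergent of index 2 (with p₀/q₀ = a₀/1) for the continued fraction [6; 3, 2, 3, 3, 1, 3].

44/7

Using pₖ = aₖpₖ₋₁ + pₖ₋₂, qₖ = aₖqₖ₋₁ + qₖ₋₂ (with p₋₁=1, p₋₂=0, q₋₁=0, q₋₂=1):
  k=0: a=6, p=6, q=1
  k=1: a=3, p=19, q=3
  k=2: a=2, p=44, q=7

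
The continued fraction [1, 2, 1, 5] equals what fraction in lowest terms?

Using pₖ = aₖpₖ₋₁ + pₖ₋₂ and qₖ = aₖqₖ₋₁ + qₖ₋₂:
  k=0: a=1, p=1, q=1
  k=1: a=2, p=3, q=2
  k=2: a=1, p=4, q=3
  k=3: a=5, p=23, q=17

23/17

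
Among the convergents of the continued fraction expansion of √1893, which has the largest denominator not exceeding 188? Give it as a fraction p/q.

√1893 = [43; 1, 1, 28, 1, 1, 86, …] (period length 6).
Convergents:
  p_0/q_0 = 43/1
  p_1/q_1 = 44/1
  p_2/q_2 = 87/2
  p_3/q_3 = 2480/57
  p_4/q_4 = 2567/59
  p_5/q_5 = 5047/116
  p_6/q_6 = 436609/10035
q_5 = 116 ≤ 188 < 10035 = q_6, so the answer is 5047/116.

5047/116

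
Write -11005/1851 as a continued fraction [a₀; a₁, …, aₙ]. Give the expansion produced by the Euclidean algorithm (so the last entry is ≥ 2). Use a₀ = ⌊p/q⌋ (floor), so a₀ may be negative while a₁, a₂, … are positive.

-11005 = -6*1851 + 101
1851 = 18*101 + 33
101 = 3*33 + 2
33 = 16*2 + 1
2 = 2*1 + 0  (stop)
So -11005/1851 = [-6; 18, 3, 16, 2].

[-6; 18, 3, 16, 2]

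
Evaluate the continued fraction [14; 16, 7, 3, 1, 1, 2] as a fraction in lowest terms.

Using pₖ = aₖpₖ₋₁ + pₖ₋₂ and qₖ = aₖqₖ₋₁ + qₖ₋₂:
  k=0: a=14, p=14, q=1
  k=1: a=16, p=225, q=16
  k=2: a=7, p=1589, q=113
  k=3: a=3, p=4992, q=355
  k=4: a=1, p=6581, q=468
  k=5: a=1, p=11573, q=823
  k=6: a=2, p=29727, q=2114

29727/2114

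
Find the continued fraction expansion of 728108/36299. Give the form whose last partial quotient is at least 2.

728108 = 20×36299 + 2128
36299 = 17×2128 + 123
2128 = 17×123 + 37
123 = 3×37 + 12
37 = 3×12 + 1
12 = 12×1 + 0  (stop)
So 728108/36299 = [20; 17, 17, 3, 3, 12].

[20; 17, 17, 3, 3, 12]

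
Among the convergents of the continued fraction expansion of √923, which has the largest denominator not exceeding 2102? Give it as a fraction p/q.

√923 = [30; 2, 1, 1, 1, 2, 60, …] (period length 6).
Convergents:
  p_0/q_0 = 30/1
  p_1/q_1 = 61/2
  p_2/q_2 = 91/3
  p_3/q_3 = 152/5
  p_4/q_4 = 243/8
  p_5/q_5 = 638/21
  p_6/q_6 = 38523/1268
  p_7/q_7 = 77684/2557
q_6 = 1268 ≤ 2102 < 2557 = q_7, so the answer is 38523/1268.

38523/1268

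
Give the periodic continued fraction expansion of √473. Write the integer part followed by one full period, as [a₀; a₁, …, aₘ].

[21; 1, 2, 1, 42]

a₀ = ⌊√473⌋ = 21.
With m₀=0, d₀=1 and mₖ₊₁ = dₖaₖ − mₖ, dₖ₊₁ = (n − mₖ₊₁²)/dₖ, aₖ₊₁ = ⌊(a₀+mₖ₊₁)/dₖ₊₁⌋:
  k=1: m=21, d=32, a=1
  k=2: m=11, d=11, a=2
  k=3: m=11, d=32, a=1
  k=4: m=21, d=1, a=42
d=1 and a=2a₀=42 at k=4, so the next step gives (m, d) = (21, 32) again — its k=1 value — and the period has length 4.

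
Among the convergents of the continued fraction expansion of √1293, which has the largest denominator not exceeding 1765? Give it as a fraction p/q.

62100/1727

√1293 = [35; 1, 22, 1, 70, …] (period length 4).
Convergents:
  p_0/q_0 = 35/1
  p_1/q_1 = 36/1
  p_2/q_2 = 827/23
  p_3/q_3 = 863/24
  p_4/q_4 = 61237/1703
  p_5/q_5 = 62100/1727
  p_6/q_6 = 1427437/39697
q_5 = 1727 ≤ 1765 < 39697 = q_6, so the answer is 62100/1727.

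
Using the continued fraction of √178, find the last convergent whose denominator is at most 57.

547/41

√178 = [13; 2, 1, 12, 1, 2, 26, …] (period length 6).
Convergents:
  p_0/q_0 = 13/1
  p_1/q_1 = 27/2
  p_2/q_2 = 40/3
  p_3/q_3 = 507/38
  p_4/q_4 = 547/41
  p_5/q_5 = 1601/120
q_4 = 41 ≤ 57 < 120 = q_5, so the answer is 547/41.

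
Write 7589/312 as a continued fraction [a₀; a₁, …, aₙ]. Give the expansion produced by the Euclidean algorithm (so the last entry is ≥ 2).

7589 = 24*312 + 101
312 = 3*101 + 9
101 = 11*9 + 2
9 = 4*2 + 1
2 = 2*1 + 0  (stop)
So 7589/312 = [24; 3, 11, 4, 2].

[24; 3, 11, 4, 2]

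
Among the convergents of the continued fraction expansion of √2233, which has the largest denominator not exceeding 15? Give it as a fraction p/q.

189/4

√2233 = [47; 3, 1, 12, 1, 3, 94, …] (period length 6).
Convergents:
  p_0/q_0 = 47/1
  p_1/q_1 = 142/3
  p_2/q_2 = 189/4
  p_3/q_3 = 2410/51
q_2 = 4 ≤ 15 < 51 = q_3, so the answer is 189/4.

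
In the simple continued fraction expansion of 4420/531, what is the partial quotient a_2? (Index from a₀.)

11

4420 = 8·531 + 172   →  a_0 = 8
531 = 3·172 + 15   →  a_1 = 3
172 = 11·15 + 7   →  a_2 = 11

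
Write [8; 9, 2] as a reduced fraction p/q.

154/19

Using pₖ = aₖpₖ₋₁ + pₖ₋₂ and qₖ = aₖqₖ₋₁ + qₖ₋₂:
  k=0: a=8, p=8, q=1
  k=1: a=9, p=73, q=9
  k=2: a=2, p=154, q=19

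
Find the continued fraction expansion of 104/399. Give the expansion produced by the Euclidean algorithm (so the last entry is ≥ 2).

104 = 0×399 + 104
399 = 3×104 + 87
104 = 1×87 + 17
87 = 5×17 + 2
17 = 8×2 + 1
2 = 2×1 + 0  (stop)
So 104/399 = [0; 3, 1, 5, 8, 2].

[0; 3, 1, 5, 8, 2]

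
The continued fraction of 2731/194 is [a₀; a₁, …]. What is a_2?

2731 = 14·194 + 15   →  a_0 = 14
194 = 12·15 + 14   →  a_1 = 12
15 = 1·14 + 1   →  a_2 = 1

1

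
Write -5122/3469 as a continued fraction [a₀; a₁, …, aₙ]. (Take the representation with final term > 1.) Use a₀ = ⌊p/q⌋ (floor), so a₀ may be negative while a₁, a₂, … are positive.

[-2; 1, 1, 10, 7, 11, 2]

-5122 = -2·3469 + 1816
3469 = 1·1816 + 1653
1816 = 1·1653 + 163
1653 = 10·163 + 23
163 = 7·23 + 2
23 = 11·2 + 1
2 = 2·1 + 0  (stop)
So -5122/3469 = [-2; 1, 1, 10, 7, 11, 2].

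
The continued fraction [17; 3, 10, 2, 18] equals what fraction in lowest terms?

20805/1201

Fold from the inside: start with 18/1.
  2 + 1/18 = 37/18
  10 + 18/37 = 388/37
  3 + 37/388 = 1201/388
  17 + 388/1201 = 20805/1201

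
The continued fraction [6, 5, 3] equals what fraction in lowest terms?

Fold from the inside: start with 3/1.
  5 + 1/3 = 16/3
  6 + 3/16 = 99/16

99/16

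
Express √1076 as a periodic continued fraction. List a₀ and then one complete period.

a₀ = ⌊√1076⌋ = 32.
With m₀=0, d₀=1 and mₖ₊₁ = dₖaₖ − mₖ, dₖ₊₁ = (n − mₖ₊₁²)/dₖ, aₖ₊₁ = ⌊(a₀+mₖ₊₁)/dₖ₊₁⌋:
  k=1: m=32, d=52, a=1
  k=2: m=20, d=13, a=4
  k=3: m=32, d=4, a=16
  k=4: m=32, d=13, a=4
  k=5: m=20, d=52, a=1
  k=6: m=32, d=1, a=64
d=1 and a=2a₀=64 at k=6, so the next step gives (m, d) = (32, 52) again — its k=1 value — and the period has length 6.

[32; 1, 4, 16, 4, 1, 64]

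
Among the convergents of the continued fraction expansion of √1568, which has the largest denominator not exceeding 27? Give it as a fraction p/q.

√1568 = [39; 1, 1, 2, 19, 2, 1, 1, 78, …] (period length 8).
Convergents:
  p_0/q_0 = 39/1
  p_1/q_1 = 40/1
  p_2/q_2 = 79/2
  p_3/q_3 = 198/5
  p_4/q_4 = 3841/97
q_3 = 5 ≤ 27 < 97 = q_4, so the answer is 198/5.

198/5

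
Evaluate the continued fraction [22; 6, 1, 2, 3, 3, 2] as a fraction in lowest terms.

Using pₖ = aₖpₖ₋₁ + pₖ₋₂ and qₖ = aₖqₖ₋₁ + qₖ₋₂:
  k=0: a=22, p=22, q=1
  k=1: a=6, p=133, q=6
  k=2: a=1, p=155, q=7
  k=3: a=2, p=443, q=20
  k=4: a=3, p=1484, q=67
  k=5: a=3, p=4895, q=221
  k=6: a=2, p=11274, q=509

11274/509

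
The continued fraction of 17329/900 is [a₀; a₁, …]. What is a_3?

17329 = 19·900 + 229   →  a_0 = 19
900 = 3·229 + 213   →  a_1 = 3
229 = 1·213 + 16   →  a_2 = 1
213 = 13·16 + 5   →  a_3 = 13

13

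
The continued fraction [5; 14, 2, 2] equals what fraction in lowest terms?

365/72

Fold from the inside: start with 2/1.
  2 + 1/2 = 5/2
  14 + 2/5 = 72/5
  5 + 5/72 = 365/72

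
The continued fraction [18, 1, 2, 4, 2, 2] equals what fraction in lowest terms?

1327/71

Using pₖ = aₖpₖ₋₁ + pₖ₋₂ and qₖ = aₖqₖ₋₁ + qₖ₋₂:
  k=0: a=18, p=18, q=1
  k=1: a=1, p=19, q=1
  k=2: a=2, p=56, q=3
  k=3: a=4, p=243, q=13
  k=4: a=2, p=542, q=29
  k=5: a=2, p=1327, q=71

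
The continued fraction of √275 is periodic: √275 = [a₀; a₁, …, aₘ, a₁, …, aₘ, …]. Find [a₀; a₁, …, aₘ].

a₀ = ⌊√275⌋ = 16.
With m₀=0, d₀=1 and mₖ₊₁ = dₖaₖ − mₖ, dₖ₊₁ = (n − mₖ₊₁²)/dₖ, aₖ₊₁ = ⌊(a₀+mₖ₊₁)/dₖ₊₁⌋:
  k=1: m=16, d=19, a=1
  k=2: m=3, d=14, a=1
  k=3: m=11, d=11, a=2
  k=4: m=11, d=14, a=1
  k=5: m=3, d=19, a=1
  k=6: m=16, d=1, a=32
d=1 and a=2a₀=32 at k=6, so the next step gives (m, d) = (16, 19) again — its k=1 value — and the period has length 6.

[16; 1, 1, 2, 1, 1, 32]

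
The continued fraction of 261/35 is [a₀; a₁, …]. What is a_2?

261 = 7·35 + 16   →  a_0 = 7
35 = 2·16 + 3   →  a_1 = 2
16 = 5·3 + 1   →  a_2 = 5

5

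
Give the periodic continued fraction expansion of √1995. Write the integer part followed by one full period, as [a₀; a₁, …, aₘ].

a₀ = ⌊√1995⌋ = 44.
With m₀=0, d₀=1 and mₖ₊₁ = dₖaₖ − mₖ, dₖ₊₁ = (n − mₖ₊₁²)/dₖ, aₖ₊₁ = ⌊(a₀+mₖ₊₁)/dₖ₊₁⌋:
  k=1: m=44, d=59, a=1
  k=2: m=15, d=30, a=1
  k=3: m=15, d=59, a=1
  k=4: m=44, d=1, a=88
d=1 and a=2a₀=88 at k=4, so the next step gives (m, d) = (44, 59) again — its k=1 value — and the period has length 4.

[44; 1, 1, 1, 88]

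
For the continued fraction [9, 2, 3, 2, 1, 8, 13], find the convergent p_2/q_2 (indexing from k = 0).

Using pₖ = aₖpₖ₋₁ + pₖ₋₂, qₖ = aₖqₖ₋₁ + qₖ₋₂ (with p₋₁=1, p₋₂=0, q₋₁=0, q₋₂=1):
  k=0: a=9, p=9, q=1
  k=1: a=2, p=19, q=2
  k=2: a=3, p=66, q=7

66/7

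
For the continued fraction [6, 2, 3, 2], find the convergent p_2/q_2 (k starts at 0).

Using pₖ = aₖpₖ₋₁ + pₖ₋₂, qₖ = aₖqₖ₋₁ + qₖ₋₂ (with p₋₁=1, p₋₂=0, q₋₁=0, q₋₂=1):
  k=0: a=6, p=6, q=1
  k=1: a=2, p=13, q=2
  k=2: a=3, p=45, q=7

45/7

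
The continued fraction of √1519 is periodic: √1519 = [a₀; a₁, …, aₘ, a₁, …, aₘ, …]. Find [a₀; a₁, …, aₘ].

[38; 1, 37, 1, 76]

a₀ = ⌊√1519⌋ = 38.
With m₀=0, d₀=1 and mₖ₊₁ = dₖaₖ − mₖ, dₖ₊₁ = (n − mₖ₊₁²)/dₖ, aₖ₊₁ = ⌊(a₀+mₖ₊₁)/dₖ₊₁⌋:
  k=1: m=38, d=75, a=1
  k=2: m=37, d=2, a=37
  k=3: m=37, d=75, a=1
  k=4: m=38, d=1, a=76
d=1 and a=2a₀=76 at k=4, so the next step gives (m, d) = (38, 75) again — its k=1 value — and the period has length 4.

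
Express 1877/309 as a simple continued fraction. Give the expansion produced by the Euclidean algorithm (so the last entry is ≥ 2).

1877 = 6×309 + 23
309 = 13×23 + 10
23 = 2×10 + 3
10 = 3×3 + 1
3 = 3×1 + 0  (stop)
So 1877/309 = [6; 13, 2, 3, 3].

[6; 13, 2, 3, 3]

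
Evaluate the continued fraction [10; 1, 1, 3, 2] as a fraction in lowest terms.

169/16

Fold from the inside: start with 2/1.
  3 + 1/2 = 7/2
  1 + 2/7 = 9/7
  1 + 7/9 = 16/9
  10 + 9/16 = 169/16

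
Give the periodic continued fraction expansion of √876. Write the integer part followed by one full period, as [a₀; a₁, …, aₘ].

[29; 1, 1, 2, 14, 2, 1, 1, 58]

a₀ = ⌊√876⌋ = 29.
With m₀=0, d₀=1 and mₖ₊₁ = dₖaₖ − mₖ, dₖ₊₁ = (n − mₖ₊₁²)/dₖ, aₖ₊₁ = ⌊(a₀+mₖ₊₁)/dₖ₊₁⌋:
  k=1: m=29, d=35, a=1
  k=2: m=6, d=24, a=1
  k=3: m=18, d=23, a=2
  k=4: m=28, d=4, a=14
  k=5: m=28, d=23, a=2
  k=6: m=18, d=24, a=1
  k=7: m=6, d=35, a=1
  k=8: m=29, d=1, a=58
d=1 and a=2a₀=58 at k=8, so the next step gives (m, d) = (29, 35) again — its k=1 value — and the period has length 8.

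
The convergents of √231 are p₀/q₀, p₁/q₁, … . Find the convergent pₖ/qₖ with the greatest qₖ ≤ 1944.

√231 = [15; 5, 30, …] (period length 2).
Convergents:
  p_0/q_0 = 15/1
  p_1/q_1 = 76/5
  p_2/q_2 = 2295/151
  p_3/q_3 = 11551/760
  p_4/q_4 = 348825/22951
q_3 = 760 ≤ 1944 < 22951 = q_4, so the answer is 11551/760.

11551/760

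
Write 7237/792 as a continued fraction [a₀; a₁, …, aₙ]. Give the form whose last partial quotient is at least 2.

7237 = 9*792 + 109
792 = 7*109 + 29
109 = 3*29 + 22
29 = 1*22 + 7
22 = 3*7 + 1
7 = 7*1 + 0  (stop)
So 7237/792 = [9; 7, 3, 1, 3, 7].

[9; 7, 3, 1, 3, 7]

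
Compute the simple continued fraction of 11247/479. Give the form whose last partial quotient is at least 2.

[23; 2, 12, 9, 2]

11247 = 23×479 + 230
479 = 2×230 + 19
230 = 12×19 + 2
19 = 9×2 + 1
2 = 2×1 + 0  (stop)
So 11247/479 = [23; 2, 12, 9, 2].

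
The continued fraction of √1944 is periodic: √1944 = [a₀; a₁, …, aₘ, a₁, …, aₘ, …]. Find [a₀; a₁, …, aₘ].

[44; 11, 88]

a₀ = ⌊√1944⌋ = 44.
With m₀=0, d₀=1 and mₖ₊₁ = dₖaₖ − mₖ, dₖ₊₁ = (n − mₖ₊₁²)/dₖ, aₖ₊₁ = ⌊(a₀+mₖ₊₁)/dₖ₊₁⌋:
  k=1: m=44, d=8, a=11
  k=2: m=44, d=1, a=88
d=1 and a=2a₀=88 at k=2, so the next step gives (m, d) = (44, 8) again — its k=1 value — and the period has length 2.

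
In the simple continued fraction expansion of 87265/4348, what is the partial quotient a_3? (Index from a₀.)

87265 = 20·4348 + 305   →  a_0 = 20
4348 = 14·305 + 78   →  a_1 = 14
305 = 3·78 + 71   →  a_2 = 3
78 = 1·71 + 7   →  a_3 = 1

1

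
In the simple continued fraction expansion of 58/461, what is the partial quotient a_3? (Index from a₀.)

18

58 = 0·461 + 58   →  a_0 = 0
461 = 7·58 + 55   →  a_1 = 7
58 = 1·55 + 3   →  a_2 = 1
55 = 18·3 + 1   →  a_3 = 18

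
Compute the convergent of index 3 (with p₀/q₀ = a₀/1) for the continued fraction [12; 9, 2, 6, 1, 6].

Using pₖ = aₖpₖ₋₁ + pₖ₋₂, qₖ = aₖqₖ₋₁ + qₖ₋₂ (with p₋₁=1, p₋₂=0, q₋₁=0, q₋₂=1):
  k=0: a=12, p=12, q=1
  k=1: a=9, p=109, q=9
  k=2: a=2, p=230, q=19
  k=3: a=6, p=1489, q=123

1489/123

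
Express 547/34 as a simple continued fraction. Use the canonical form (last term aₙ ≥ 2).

547 = 16*34 + 3
34 = 11*3 + 1
3 = 3*1 + 0  (stop)
So 547/34 = [16; 11, 3].

[16; 11, 3]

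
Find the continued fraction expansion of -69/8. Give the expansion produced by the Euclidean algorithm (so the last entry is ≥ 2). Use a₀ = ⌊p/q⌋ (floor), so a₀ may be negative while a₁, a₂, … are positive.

[-9; 2, 1, 2]

-69 = -9*8 + 3
8 = 2*3 + 2
3 = 1*2 + 1
2 = 2*1 + 0  (stop)
So -69/8 = [-9; 2, 1, 2].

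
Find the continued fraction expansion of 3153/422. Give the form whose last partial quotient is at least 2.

3153 = 7×422 + 199
422 = 2×199 + 24
199 = 8×24 + 7
24 = 3×7 + 3
7 = 2×3 + 1
3 = 3×1 + 0  (stop)
So 3153/422 = [7; 2, 8, 3, 2, 3].

[7; 2, 8, 3, 2, 3]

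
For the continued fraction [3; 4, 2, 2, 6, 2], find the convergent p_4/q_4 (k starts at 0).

455/141

Using pₖ = aₖpₖ₋₁ + pₖ₋₂, qₖ = aₖqₖ₋₁ + qₖ₋₂ (with p₋₁=1, p₋₂=0, q₋₁=0, q₋₂=1):
  k=0: a=3, p=3, q=1
  k=1: a=4, p=13, q=4
  k=2: a=2, p=29, q=9
  k=3: a=2, p=71, q=22
  k=4: a=6, p=455, q=141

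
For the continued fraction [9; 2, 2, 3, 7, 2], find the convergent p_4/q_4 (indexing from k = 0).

Using pₖ = aₖpₖ₋₁ + pₖ₋₂, qₖ = aₖqₖ₋₁ + qₖ₋₂ (with p₋₁=1, p₋₂=0, q₋₁=0, q₋₂=1):
  k=0: a=9, p=9, q=1
  k=1: a=2, p=19, q=2
  k=2: a=2, p=47, q=5
  k=3: a=3, p=160, q=17
  k=4: a=7, p=1167, q=124

1167/124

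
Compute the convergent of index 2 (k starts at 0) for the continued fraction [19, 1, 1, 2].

39/2

Using pₖ = aₖpₖ₋₁ + pₖ₋₂, qₖ = aₖqₖ₋₁ + qₖ₋₂ (with p₋₁=1, p₋₂=0, q₋₁=0, q₋₂=1):
  k=0: a=19, p=19, q=1
  k=1: a=1, p=20, q=1
  k=2: a=1, p=39, q=2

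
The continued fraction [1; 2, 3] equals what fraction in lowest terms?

Using pₖ = aₖpₖ₋₁ + pₖ₋₂ and qₖ = aₖqₖ₋₁ + qₖ₋₂:
  k=0: a=1, p=1, q=1
  k=1: a=2, p=3, q=2
  k=2: a=3, p=10, q=7

10/7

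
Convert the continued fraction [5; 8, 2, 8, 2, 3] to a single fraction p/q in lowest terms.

5420/1059

Using pₖ = aₖpₖ₋₁ + pₖ₋₂ and qₖ = aₖqₖ₋₁ + qₖ₋₂:
  k=0: a=5, p=5, q=1
  k=1: a=8, p=41, q=8
  k=2: a=2, p=87, q=17
  k=3: a=8, p=737, q=144
  k=4: a=2, p=1561, q=305
  k=5: a=3, p=5420, q=1059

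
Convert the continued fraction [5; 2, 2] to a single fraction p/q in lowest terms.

Fold from the inside: start with 2/1.
  2 + 1/2 = 5/2
  5 + 2/5 = 27/5

27/5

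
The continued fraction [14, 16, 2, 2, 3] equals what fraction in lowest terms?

3923/279

Using pₖ = aₖpₖ₋₁ + pₖ₋₂ and qₖ = aₖqₖ₋₁ + qₖ₋₂:
  k=0: a=14, p=14, q=1
  k=1: a=16, p=225, q=16
  k=2: a=2, p=464, q=33
  k=3: a=2, p=1153, q=82
  k=4: a=3, p=3923, q=279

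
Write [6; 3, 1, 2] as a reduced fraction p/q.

69/11

Using pₖ = aₖpₖ₋₁ + pₖ₋₂ and qₖ = aₖqₖ₋₁ + qₖ₋₂:
  k=0: a=6, p=6, q=1
  k=1: a=3, p=19, q=3
  k=2: a=1, p=25, q=4
  k=3: a=2, p=69, q=11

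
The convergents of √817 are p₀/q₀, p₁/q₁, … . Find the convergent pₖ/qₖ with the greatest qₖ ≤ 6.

√817 = [28; 1, 1, 2, 1, 1, 56, …] (period length 6).
Convergents:
  p_0/q_0 = 28/1
  p_1/q_1 = 29/1
  p_2/q_2 = 57/2
  p_3/q_3 = 143/5
  p_4/q_4 = 200/7
q_3 = 5 ≤ 6 < 7 = q_4, so the answer is 143/5.

143/5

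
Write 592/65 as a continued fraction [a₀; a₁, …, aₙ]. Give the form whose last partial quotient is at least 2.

[9; 9, 3, 2]

592 = 9·65 + 7
65 = 9·7 + 2
7 = 3·2 + 1
2 = 2·1 + 0  (stop)
So 592/65 = [9; 9, 3, 2].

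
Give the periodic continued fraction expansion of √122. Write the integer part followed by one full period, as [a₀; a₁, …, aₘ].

[11; 22]

a₀ = ⌊√122⌋ = 11.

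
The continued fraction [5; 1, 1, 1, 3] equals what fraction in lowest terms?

Fold from the inside: start with 3/1.
  1 + 1/3 = 4/3
  1 + 3/4 = 7/4
  1 + 4/7 = 11/7
  5 + 7/11 = 62/11

62/11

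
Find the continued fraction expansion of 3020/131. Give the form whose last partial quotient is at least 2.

[23; 18, 1, 2, 2]

3020 = 23×131 + 7
131 = 18×7 + 5
7 = 1×5 + 2
5 = 2×2 + 1
2 = 2×1 + 0  (stop)
So 3020/131 = [23; 18, 1, 2, 2].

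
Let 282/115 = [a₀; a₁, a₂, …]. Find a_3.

1

282 = 2·115 + 52   →  a_0 = 2
115 = 2·52 + 11   →  a_1 = 2
52 = 4·11 + 8   →  a_2 = 4
11 = 1·8 + 3   →  a_3 = 1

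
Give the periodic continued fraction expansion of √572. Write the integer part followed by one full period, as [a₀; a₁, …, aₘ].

a₀ = ⌊√572⌋ = 23.
With m₀=0, d₀=1 and mₖ₊₁ = dₖaₖ − mₖ, dₖ₊₁ = (n − mₖ₊₁²)/dₖ, aₖ₊₁ = ⌊(a₀+mₖ₊₁)/dₖ₊₁⌋:
  k=1: m=23, d=43, a=1
  k=2: m=20, d=4, a=10
  k=3: m=20, d=43, a=1
  k=4: m=23, d=1, a=46
d=1 and a=2a₀=46 at k=4, so the next step gives (m, d) = (23, 43) again — its k=1 value — and the period has length 4.

[23; 1, 10, 1, 46]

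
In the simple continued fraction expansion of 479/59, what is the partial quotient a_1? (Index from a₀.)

479 = 8·59 + 7   →  a_0 = 8
59 = 8·7 + 3   →  a_1 = 8

8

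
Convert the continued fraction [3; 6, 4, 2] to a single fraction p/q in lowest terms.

Using pₖ = aₖpₖ₋₁ + pₖ₋₂ and qₖ = aₖqₖ₋₁ + qₖ₋₂:
  k=0: a=3, p=3, q=1
  k=1: a=6, p=19, q=6
  k=2: a=4, p=79, q=25
  k=3: a=2, p=177, q=56

177/56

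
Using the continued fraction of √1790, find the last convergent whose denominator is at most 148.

4527/107

√1790 = [42; 3, 4, 8, 4, 3, 84, …] (period length 6).
Convergents:
  p_0/q_0 = 42/1
  p_1/q_1 = 127/3
  p_2/q_2 = 550/13
  p_3/q_3 = 4527/107
  p_4/q_4 = 18658/441
q_3 = 107 ≤ 148 < 441 = q_4, so the answer is 4527/107.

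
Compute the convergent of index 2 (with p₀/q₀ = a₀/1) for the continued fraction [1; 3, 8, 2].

33/25

Using pₖ = aₖpₖ₋₁ + pₖ₋₂, qₖ = aₖqₖ₋₁ + qₖ₋₂ (with p₋₁=1, p₋₂=0, q₋₁=0, q₋₂=1):
  k=0: a=1, p=1, q=1
  k=1: a=3, p=4, q=3
  k=2: a=8, p=33, q=25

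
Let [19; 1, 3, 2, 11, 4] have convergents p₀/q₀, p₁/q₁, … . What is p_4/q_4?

Using pₖ = aₖpₖ₋₁ + pₖ₋₂, qₖ = aₖqₖ₋₁ + qₖ₋₂ (with p₋₁=1, p₋₂=0, q₋₁=0, q₋₂=1):
  k=0: a=19, p=19, q=1
  k=1: a=1, p=20, q=1
  k=2: a=3, p=79, q=4
  k=3: a=2, p=178, q=9
  k=4: a=11, p=2037, q=103

2037/103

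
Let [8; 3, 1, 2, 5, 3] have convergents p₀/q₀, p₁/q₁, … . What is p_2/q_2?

Using pₖ = aₖpₖ₋₁ + pₖ₋₂, qₖ = aₖqₖ₋₁ + qₖ₋₂ (with p₋₁=1, p₋₂=0, q₋₁=0, q₋₂=1):
  k=0: a=8, p=8, q=1
  k=1: a=3, p=25, q=3
  k=2: a=1, p=33, q=4

33/4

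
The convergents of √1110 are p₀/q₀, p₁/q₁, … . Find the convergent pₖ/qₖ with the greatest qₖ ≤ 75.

√1110 = [33; 3, 6, 3, 66, …] (period length 4).
Convergents:
  p_0/q_0 = 33/1
  p_1/q_1 = 100/3
  p_2/q_2 = 633/19
  p_3/q_3 = 1999/60
  p_4/q_4 = 132567/3979
q_3 = 60 ≤ 75 < 3979 = q_4, so the answer is 1999/60.

1999/60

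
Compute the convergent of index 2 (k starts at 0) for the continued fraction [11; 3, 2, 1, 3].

Using pₖ = aₖpₖ₋₁ + pₖ₋₂, qₖ = aₖqₖ₋₁ + qₖ₋₂ (with p₋₁=1, p₋₂=0, q₋₁=0, q₋₂=1):
  k=0: a=11, p=11, q=1
  k=1: a=3, p=34, q=3
  k=2: a=2, p=79, q=7

79/7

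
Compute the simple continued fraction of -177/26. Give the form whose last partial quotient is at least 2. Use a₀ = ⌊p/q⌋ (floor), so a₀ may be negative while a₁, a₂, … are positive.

[-7; 5, 5]

-177 = -7×26 + 5
26 = 5×5 + 1
5 = 5×1 + 0  (stop)
So -177/26 = [-7; 5, 5].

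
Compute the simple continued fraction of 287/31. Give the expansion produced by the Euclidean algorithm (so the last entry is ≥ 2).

[9; 3, 1, 7]

287 = 9×31 + 8
31 = 3×8 + 7
8 = 1×7 + 1
7 = 7×1 + 0  (stop)
So 287/31 = [9; 3, 1, 7].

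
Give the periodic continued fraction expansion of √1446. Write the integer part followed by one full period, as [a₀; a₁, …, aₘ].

[38; 38, 76]

a₀ = ⌊√1446⌋ = 38.
With m₀=0, d₀=1 and mₖ₊₁ = dₖaₖ − mₖ, dₖ₊₁ = (n − mₖ₊₁²)/dₖ, aₖ₊₁ = ⌊(a₀+mₖ₊₁)/dₖ₊₁⌋:
  k=1: m=38, d=2, a=38
  k=2: m=38, d=1, a=76
d=1 and a=2a₀=76 at k=2, so the next step gives (m, d) = (38, 2) again — its k=1 value — and the period has length 2.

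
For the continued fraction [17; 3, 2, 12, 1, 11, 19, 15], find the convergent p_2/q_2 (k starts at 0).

Using pₖ = aₖpₖ₋₁ + pₖ₋₂, qₖ = aₖqₖ₋₁ + qₖ₋₂ (with p₋₁=1, p₋₂=0, q₋₁=0, q₋₂=1):
  k=0: a=17, p=17, q=1
  k=1: a=3, p=52, q=3
  k=2: a=2, p=121, q=7

121/7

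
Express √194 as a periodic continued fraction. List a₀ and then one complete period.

a₀ = ⌊√194⌋ = 13.
With m₀=0, d₀=1 and mₖ₊₁ = dₖaₖ − mₖ, dₖ₊₁ = (n − mₖ₊₁²)/dₖ, aₖ₊₁ = ⌊(a₀+mₖ₊₁)/dₖ₊₁⌋:
  k=1: m=13, d=25, a=1
  k=2: m=12, d=2, a=12
  k=3: m=12, d=25, a=1
  k=4: m=13, d=1, a=26
d=1 and a=2a₀=26 at k=4, so the next step gives (m, d) = (13, 25) again — its k=1 value — and the period has length 4.

[13; 1, 12, 1, 26]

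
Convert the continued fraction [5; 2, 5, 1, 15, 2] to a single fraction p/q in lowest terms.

Using pₖ = aₖpₖ₋₁ + pₖ₋₂ and qₖ = aₖqₖ₋₁ + qₖ₋₂:
  k=0: a=5, p=5, q=1
  k=1: a=2, p=11, q=2
  k=2: a=5, p=60, q=11
  k=3: a=1, p=71, q=13
  k=4: a=15, p=1125, q=206
  k=5: a=2, p=2321, q=425

2321/425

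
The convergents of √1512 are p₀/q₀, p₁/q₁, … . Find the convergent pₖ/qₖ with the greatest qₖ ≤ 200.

√1512 = [38; 1, 7, 1, 1, 1, 7, 1, 76, …] (period length 8).
Convergents:
  p_0/q_0 = 38/1
  p_1/q_1 = 39/1
  p_2/q_2 = 311/8
  p_3/q_3 = 350/9
  p_4/q_4 = 661/17
  p_5/q_5 = 1011/26
  p_6/q_6 = 7738/199
  p_7/q_7 = 8749/225
q_6 = 199 ≤ 200 < 225 = q_7, so the answer is 7738/199.

7738/199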